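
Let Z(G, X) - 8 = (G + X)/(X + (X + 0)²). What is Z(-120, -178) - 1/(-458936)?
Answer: 57768584753/7229618808 ≈ 7.9905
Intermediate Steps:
Z(G, X) = 8 + (G + X)/(X + X²) (Z(G, X) = 8 + (G + X)/(X + (X + 0)²) = 8 + (G + X)/(X + X²))
Z(-120, -178) - 1/(-458936) = (-120 + 8*(-178)² + 9*(-178))/((-178)*(1 - 178)) - 1/(-458936) = -1/178*(-120 + 8*31684 - 1602)/(-177) - 1*(-1/458936) = -1/178*(-1/177)*(-120 + 253472 - 1602) + 1/458936 = -1/178*(-1/177)*251750 + 1/458936 = 125875/15753 + 1/458936 = 57768584753/7229618808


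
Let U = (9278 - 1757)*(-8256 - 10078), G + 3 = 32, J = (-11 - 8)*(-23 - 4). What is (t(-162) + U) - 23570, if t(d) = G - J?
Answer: -137914068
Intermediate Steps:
J = 513 (J = -19*(-27) = 513)
G = 29 (G = -3 + 32 = 29)
U = -137890014 (U = 7521*(-18334) = -137890014)
t(d) = -484 (t(d) = 29 - 1*513 = 29 - 513 = -484)
(t(-162) + U) - 23570 = (-484 - 137890014) - 23570 = -137890498 - 23570 = -137914068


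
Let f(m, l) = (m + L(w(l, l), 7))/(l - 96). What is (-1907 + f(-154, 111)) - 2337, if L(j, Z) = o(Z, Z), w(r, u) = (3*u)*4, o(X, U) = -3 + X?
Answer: -4254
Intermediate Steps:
w(r, u) = 12*u
L(j, Z) = -3 + Z
f(m, l) = (4 + m)/(-96 + l) (f(m, l) = (m + (-3 + 7))/(l - 96) = (m + 4)/(-96 + l) = (4 + m)/(-96 + l))
(-1907 + f(-154, 111)) - 2337 = (-1907 + (4 - 154)/(-96 + 111)) - 2337 = (-1907 - 150/15) - 2337 = (-1907 + (1/15)*(-150)) - 2337 = (-1907 - 10) - 2337 = -1917 - 2337 = -4254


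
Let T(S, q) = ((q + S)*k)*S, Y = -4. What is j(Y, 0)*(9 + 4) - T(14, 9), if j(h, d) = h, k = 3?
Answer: -1018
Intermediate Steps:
T(S, q) = S*(3*S + 3*q) (T(S, q) = ((q + S)*3)*S = ((S + q)*3)*S = (3*S + 3*q)*S = S*(3*S + 3*q))
j(Y, 0)*(9 + 4) - T(14, 9) = -4*(9 + 4) - 3*14*(14 + 9) = -4*13 - 3*14*23 = -52 - 1*966 = -52 - 966 = -1018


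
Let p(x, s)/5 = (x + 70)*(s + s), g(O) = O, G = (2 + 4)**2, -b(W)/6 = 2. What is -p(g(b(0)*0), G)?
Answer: -25200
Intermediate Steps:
b(W) = -12 (b(W) = -6*2 = -12)
G = 36 (G = 6**2 = 36)
p(x, s) = 10*s*(70 + x) (p(x, s) = 5*((x + 70)*(s + s)) = 5*((70 + x)*(2*s)) = 5*(2*s*(70 + x)) = 10*s*(70 + x))
-p(g(b(0)*0), G) = -10*36*(70 - 12*0) = -10*36*(70 + 0) = -10*36*70 = -1*25200 = -25200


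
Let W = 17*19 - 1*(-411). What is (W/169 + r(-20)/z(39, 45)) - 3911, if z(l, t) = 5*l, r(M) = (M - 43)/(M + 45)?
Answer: -82528398/21125 ≈ -3906.7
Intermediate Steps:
r(M) = (-43 + M)/(45 + M)
W = 734 (W = 323 + 411 = 734)
(W/169 + r(-20)/z(39, 45)) - 3911 = (734/169 + ((-43 - 20)/(45 - 20))/((5*39))) - 3911 = (734*(1/169) + (-63/25)/195) - 3911 = (734/169 + ((1/25)*(-63))*(1/195)) - 3911 = (734/169 - 63/25*1/195) - 3911 = (734/169 - 21/1625) - 3911 = 91477/21125 - 3911 = -82528398/21125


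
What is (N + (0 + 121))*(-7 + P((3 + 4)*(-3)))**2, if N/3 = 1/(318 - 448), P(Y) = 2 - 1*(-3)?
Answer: 31454/65 ≈ 483.91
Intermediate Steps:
P(Y) = 5 (P(Y) = 2 + 3 = 5)
N = -3/130 (N = 3/(318 - 448) = 3/(-130) = 3*(-1/130) = -3/130 ≈ -0.023077)
(N + (0 + 121))*(-7 + P((3 + 4)*(-3)))**2 = (-3/130 + (0 + 121))*(-7 + 5)**2 = (-3/130 + 121)*(-2)**2 = (15727/130)*4 = 31454/65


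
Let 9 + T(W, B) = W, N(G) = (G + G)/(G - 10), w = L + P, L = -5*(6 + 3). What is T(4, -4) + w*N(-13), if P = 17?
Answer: -843/23 ≈ -36.652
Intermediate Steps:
L = -45 (L = -5*9 = -45)
w = -28 (w = -45 + 17 = -28)
N(G) = 2*G/(-10 + G) (N(G) = (2*G)/(-10 + G) = 2*G/(-10 + G))
T(W, B) = -9 + W
T(4, -4) + w*N(-13) = (-9 + 4) - 56*(-13)/(-10 - 13) = -5 - 56*(-13)/(-23) = -5 - 56*(-13)*(-1)/23 = -5 - 28*26/23 = -5 - 728/23 = -843/23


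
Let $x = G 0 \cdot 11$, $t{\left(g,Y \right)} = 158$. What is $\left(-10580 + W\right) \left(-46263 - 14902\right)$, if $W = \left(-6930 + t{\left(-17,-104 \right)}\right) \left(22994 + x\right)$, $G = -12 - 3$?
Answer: $9524977609420$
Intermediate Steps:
$G = -15$
$x = 0$ ($x = \left(-15\right) 0 \cdot 11 = 0 \cdot 11 = 0$)
$W = -155715368$ ($W = \left(-6930 + 158\right) \left(22994 + 0\right) = \left(-6772\right) 22994 = -155715368$)
$\left(-10580 + W\right) \left(-46263 - 14902\right) = \left(-10580 - 155715368\right) \left(-46263 - 14902\right) = \left(-155725948\right) \left(-61165\right) = 9524977609420$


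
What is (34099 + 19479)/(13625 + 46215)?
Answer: 26789/29920 ≈ 0.89535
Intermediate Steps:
(34099 + 19479)/(13625 + 46215) = 53578/59840 = 53578*(1/59840) = 26789/29920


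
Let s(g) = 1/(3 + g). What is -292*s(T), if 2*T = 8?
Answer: -292/7 ≈ -41.714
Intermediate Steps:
T = 4 (T = (½)*8 = 4)
-292*s(T) = -292/(3 + 4) = -292/7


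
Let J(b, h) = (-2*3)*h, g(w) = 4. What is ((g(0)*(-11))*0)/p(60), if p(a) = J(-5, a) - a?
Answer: 0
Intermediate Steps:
J(b, h) = -6*h
p(a) = -7*a (p(a) = -6*a - a = -7*a)
((g(0)*(-11))*0)/p(60) = ((4*(-11))*0)/((-7*60)) = -44*0/(-420) = 0*(-1/420) = 0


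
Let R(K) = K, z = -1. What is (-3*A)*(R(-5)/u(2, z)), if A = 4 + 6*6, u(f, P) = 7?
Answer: 600/7 ≈ 85.714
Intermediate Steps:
A = 40 (A = 4 + 36 = 40)
(-3*A)*(R(-5)/u(2, z)) = (-3*40)*(-5/7) = -(-600)/7 = -120*(-5/7) = 600/7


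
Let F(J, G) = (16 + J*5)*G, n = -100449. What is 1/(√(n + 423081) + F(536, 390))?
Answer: 43810/46063572957 - √8962/184254291828 ≈ 9.5056e-7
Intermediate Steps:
F(J, G) = G*(16 + 5*J) (F(J, G) = (16 + 5*J)*G = G*(16 + 5*J))
1/(√(n + 423081) + F(536, 390)) = 1/(√(-100449 + 423081) + 390*(16 + 5*536)) = 1/(√322632 + 390*(16 + 2680)) = 1/(6*√8962 + 390*2696) = 1/(6*√8962 + 1051440) = 1/(1051440 + 6*√8962)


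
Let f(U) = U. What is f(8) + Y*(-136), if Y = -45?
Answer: 6128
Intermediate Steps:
f(8) + Y*(-136) = 8 - 45*(-136) = 8 + 6120 = 6128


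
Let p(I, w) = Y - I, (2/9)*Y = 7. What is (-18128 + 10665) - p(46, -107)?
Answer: -14897/2 ≈ -7448.5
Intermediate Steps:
Y = 63/2 (Y = (9/2)*7 = 63/2 ≈ 31.500)
p(I, w) = 63/2 - I
(-18128 + 10665) - p(46, -107) = (-18128 + 10665) - (63/2 - 1*46) = -7463 - (63/2 - 46) = -7463 - 1*(-29/2) = -7463 + 29/2 = -14897/2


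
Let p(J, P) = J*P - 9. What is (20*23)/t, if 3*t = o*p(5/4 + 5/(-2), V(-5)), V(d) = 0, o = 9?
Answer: -460/27 ≈ -17.037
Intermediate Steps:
p(J, P) = -9 + J*P
t = -27 (t = (9*(-9 + (5/4 + 5/(-2))*0))/3 = (9*(-9 + (5*(1/4) + 5*(-1/2))*0))/3 = (9*(-9 + (5/4 - 5/2)*0))/3 = (9*(-9 - 5/4*0))/3 = (9*(-9 + 0))/3 = (9*(-9))/3 = (1/3)*(-81) = -27)
(20*23)/t = (20*23)/(-27) = 460*(-1/27) = -460/27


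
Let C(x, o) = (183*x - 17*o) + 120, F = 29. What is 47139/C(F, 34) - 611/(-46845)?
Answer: 2211189194/227151405 ≈ 9.7344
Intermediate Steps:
C(x, o) = 120 - 17*o + 183*x (C(x, o) = (-17*o + 183*x) + 120 = 120 - 17*o + 183*x)
47139/C(F, 34) - 611/(-46845) = 47139/(120 - 17*34 + 183*29) - 611/(-46845) = 47139/(120 - 578 + 5307) - 611*(-1/46845) = 47139/4849 + 611/46845 = 2211189194/227151405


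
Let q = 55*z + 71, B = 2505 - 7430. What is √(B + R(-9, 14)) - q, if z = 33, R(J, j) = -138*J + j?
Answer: -1886 + I*√3669 ≈ -1886.0 + 60.572*I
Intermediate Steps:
R(J, j) = j - 138*J
B = -4925
q = 1886 (q = 55*33 + 71 = 1815 + 71 = 1886)
√(B + R(-9, 14)) - q = √(-4925 + (14 - 138*(-9))) - 1*1886 = √(-4925 + (14 + 1242)) - 1886 = √(-4925 + 1256) - 1886 = √(-3669) - 1886 = I*√3669 - 1886 = -1886 + I*√3669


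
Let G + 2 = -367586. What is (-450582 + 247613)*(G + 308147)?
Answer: 12064680329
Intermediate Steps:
G = -367588 (G = -2 - 367586 = -367588)
(-450582 + 247613)*(G + 308147) = (-450582 + 247613)*(-367588 + 308147) = -202969*(-59441) = 12064680329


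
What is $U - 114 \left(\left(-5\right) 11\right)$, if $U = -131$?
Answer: $6139$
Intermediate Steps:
$U - 114 \left(\left(-5\right) 11\right) = -131 - 114 \left(\left(-5\right) 11\right) = -131 - -6270 = -131 + 6270 = 6139$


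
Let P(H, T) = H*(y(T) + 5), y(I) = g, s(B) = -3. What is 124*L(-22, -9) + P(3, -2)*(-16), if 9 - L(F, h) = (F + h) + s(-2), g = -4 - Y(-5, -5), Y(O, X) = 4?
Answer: 5476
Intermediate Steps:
g = -8 (g = -4 - 1*4 = -4 - 4 = -8)
y(I) = -8
P(H, T) = -3*H (P(H, T) = H*(-8 + 5) = H*(-3) = -3*H)
L(F, h) = 12 - F - h (L(F, h) = 9 - ((F + h) - 3) = 9 - (-3 + F + h) = 9 + (3 - F - h) = 12 - F - h)
124*L(-22, -9) + P(3, -2)*(-16) = 124*(12 - 1*(-22) - 1*(-9)) - 3*3*(-16) = 124*(12 + 22 + 9) - 9*(-16) = 124*43 + 144 = 5332 + 144 = 5476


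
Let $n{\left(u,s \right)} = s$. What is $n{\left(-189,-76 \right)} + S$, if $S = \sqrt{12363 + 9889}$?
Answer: $-76 + 2 \sqrt{5563} \approx 73.171$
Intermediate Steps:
$S = 2 \sqrt{5563}$ ($S = \sqrt{22252} = 2 \sqrt{5563} \approx 149.17$)
$n{\left(-189,-76 \right)} + S = -76 + 2 \sqrt{5563}$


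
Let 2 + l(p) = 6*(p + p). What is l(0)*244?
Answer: -488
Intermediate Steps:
l(p) = -2 + 12*p (l(p) = -2 + 6*(p + p) = -2 + 6*(2*p) = -2 + 12*p)
l(0)*244 = (-2 + 12*0)*244 = (-2 + 0)*244 = -2*244 = -488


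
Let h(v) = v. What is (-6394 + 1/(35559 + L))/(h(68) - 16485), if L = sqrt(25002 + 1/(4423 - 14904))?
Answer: 84735586893081721/217563987510515800 + sqrt(2746503717241)/217563987510515800 ≈ 0.38947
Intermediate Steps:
L = sqrt(2746503717241)/10481 (L = sqrt(25002 + 1/(-10481)) = sqrt(25002 - 1/10481) = sqrt(262045961/10481) = sqrt(2746503717241)/10481 ≈ 158.12)
(-6394 + 1/(35559 + L))/(h(68) - 16485) = (-6394 + 1/(35559 + sqrt(2746503717241)/10481))/(68 - 16485) = (-6394 + 1/(35559 + sqrt(2746503717241)/10481))/(-16417) = (-6394 + 1/(35559 + sqrt(2746503717241)/10481))*(-1/16417) = 6394/16417 - 1/(16417*(35559 + sqrt(2746503717241)/10481))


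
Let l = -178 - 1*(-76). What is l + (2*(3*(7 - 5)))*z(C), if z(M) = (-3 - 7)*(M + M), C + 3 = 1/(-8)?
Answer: 648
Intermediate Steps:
C = -25/8 (C = -3 + 1/(-8) = -3 - 1/8 = -25/8 ≈ -3.1250)
l = -102 (l = -178 + 76 = -102)
z(M) = -20*M
l + (2*(3*(7 - 5)))*z(C) = -102 + (2*(3*(7 - 5)))*(-20*(-25/8)) = -102 + (2*(3*2))*(125/2) = -102 + (2*6)*(125/2) = -102 + 12*(125/2) = -102 + 750 = 648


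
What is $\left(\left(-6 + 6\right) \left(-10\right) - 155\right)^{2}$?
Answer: $24025$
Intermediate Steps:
$\left(\left(-6 + 6\right) \left(-10\right) - 155\right)^{2} = \left(0 \left(-10\right) - 155\right)^{2} = \left(0 - 155\right)^{2} = \left(-155\right)^{2} = 24025$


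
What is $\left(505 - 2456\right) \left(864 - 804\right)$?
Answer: $-117060$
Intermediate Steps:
$\left(505 - 2456\right) \left(864 - 804\right) = \left(-1951\right) 60 = -117060$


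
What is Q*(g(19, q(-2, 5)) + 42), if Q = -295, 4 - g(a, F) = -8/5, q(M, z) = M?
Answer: -14042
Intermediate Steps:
g(a, F) = 28/5 (g(a, F) = 4 - (-8)/5 = 4 - 1*(-8/5) = 4 + 8/5 = 28/5)
Q*(g(19, q(-2, 5)) + 42) = -295*(28/5 + 42) = -295*238/5 = -14042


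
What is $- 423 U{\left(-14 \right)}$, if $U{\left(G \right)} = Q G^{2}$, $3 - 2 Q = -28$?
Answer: $-1285074$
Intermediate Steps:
$Q = \frac{31}{2}$ ($Q = \frac{3}{2} - -14 = \frac{3}{2} + 14 = \frac{31}{2} \approx 15.5$)
$U{\left(G \right)} = \frac{31 G^{2}}{2}$
$- 423 U{\left(-14 \right)} = - 423 \frac{31 \left(-14\right)^{2}}{2} = - 423 \cdot \frac{31}{2} \cdot 196 = \left(-423\right) 3038 = -1285074$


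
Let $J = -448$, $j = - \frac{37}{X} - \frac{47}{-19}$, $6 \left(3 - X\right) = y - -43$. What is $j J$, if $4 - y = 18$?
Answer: $- \frac{2121280}{209} \approx -10150.0$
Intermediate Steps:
$y = -14$ ($y = 4 - 18 = -14$)
$X = - \frac{11}{6}$ ($X = 3 - \frac{-14 - -43}{6} = 3 - \frac{-14 + 43}{6} = 3 - \frac{29}{6} = - \frac{11}{6} \approx -1.8333$)
$j = \frac{4735}{209}$ ($j = - \frac{37}{- \frac{11}{6}} - \frac{47}{-19} = \left(-37\right) \left(- \frac{6}{11}\right) - - \frac{47}{19} = \frac{222}{11} + \frac{47}{19} = \frac{4735}{209} \approx 22.656$)
$j J = \frac{4735}{209} \left(-448\right) = - \frac{2121280}{209}$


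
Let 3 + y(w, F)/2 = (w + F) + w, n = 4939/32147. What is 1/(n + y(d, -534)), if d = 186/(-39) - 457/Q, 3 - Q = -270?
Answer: -8776131/9650402639 ≈ -0.00090941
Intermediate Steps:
Q = 273 (Q = 3 - 1*(-270) = 3 + 270 = 273)
d = -1759/273 (d = 186/(-39) - 457/273 = 186*(-1/39) - 457*1/273 = -62/13 - 457/273 = -1759/273 ≈ -6.4432)
n = 4939/32147 (n = 4939*(1/32147) = 4939/32147 ≈ 0.15364)
y(w, F) = -6 + 2*F + 4*w (y(w, F) = -6 + 2*((w + F) + w) = -6 + 2*((F + w) + w) = -6 + 2*(F + 2*w) = -6 + (2*F + 4*w) = -6 + 2*F + 4*w)
1/(n + y(d, -534)) = 1/(4939/32147 + (-6 + 2*(-534) + 4*(-1759/273))) = 1/(4939/32147 + (-6 - 1068 - 7036/273)) = 1/(4939/32147 - 300238/273) = 1/(-9650402639/8776131) = -8776131/9650402639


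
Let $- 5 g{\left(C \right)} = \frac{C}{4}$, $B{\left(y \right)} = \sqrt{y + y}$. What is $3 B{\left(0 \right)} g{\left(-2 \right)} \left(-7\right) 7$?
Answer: $0$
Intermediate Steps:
$B{\left(y \right)} = \sqrt{2} \sqrt{y}$ ($B{\left(y \right)} = \sqrt{2 y} = \sqrt{2} \sqrt{y}$)
$g{\left(C \right)} = - \frac{C}{20}$ ($g{\left(C \right)} = - \frac{C \frac{1}{4}}{5} = - \frac{\frac{1}{4} C}{5} = - \frac{C}{20}$)
$3 B{\left(0 \right)} g{\left(-2 \right)} \left(-7\right) 7 = 3 \sqrt{2} \sqrt{0} \left(\left(- \frac{1}{20}\right) \left(-2\right)\right) \left(-7\right) 7 = 3 \sqrt{2} \cdot 0 \cdot \frac{1}{10} \left(-7\right) 7 = 3 \cdot 0 \cdot \frac{1}{10} \left(-7\right) 7 = 0 \cdot \frac{1}{10} \left(-7\right) 7 = 0 \left(-7\right) 7 = 0 \cdot 7 = 0$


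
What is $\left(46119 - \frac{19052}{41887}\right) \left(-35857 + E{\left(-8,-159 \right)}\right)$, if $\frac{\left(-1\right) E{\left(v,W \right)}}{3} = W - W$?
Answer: $- \frac{69267387283357}{41887} \approx -1.6537 \cdot 10^{9}$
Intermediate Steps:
$E{\left(v,W \right)} = 0$ ($E{\left(v,W \right)} = - 3 \left(W - W\right) = \left(-3\right) 0 = 0$)
$\left(46119 - \frac{19052}{41887}\right) \left(-35857 + E{\left(-8,-159 \right)}\right) = \left(46119 - \frac{19052}{41887}\right) \left(-35857 + 0\right) = \left(46119 - \frac{19052}{41887}\right) \left(-35857\right) = \frac{1931767501}{41887} \left(-35857\right) = - \frac{69267387283357}{41887}$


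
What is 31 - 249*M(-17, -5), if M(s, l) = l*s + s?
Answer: -16901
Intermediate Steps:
M(s, l) = s + l*s
31 - 249*M(-17, -5) = 31 - (-4233)*(1 - 5) = 31 - (-4233)*(-4) = 31 - 249*68 = 31 - 16932 = -16901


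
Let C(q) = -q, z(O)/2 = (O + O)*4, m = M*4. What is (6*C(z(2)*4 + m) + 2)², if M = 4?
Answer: 743044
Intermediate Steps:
m = 16 (m = 4*4 = 16)
z(O) = 16*O (z(O) = 2*((O + O)*4) = 2*((2*O)*4) = 2*(8*O) = 16*O)
(6*C(z(2)*4 + m) + 2)² = (6*(-((16*2)*4 + 16)) + 2)² = (6*(-(32*4 + 16)) + 2)² = (6*(-(128 + 16)) + 2)² = (6*(-1*144) + 2)² = (6*(-144) + 2)² = (-864 + 2)² = (-862)² = 743044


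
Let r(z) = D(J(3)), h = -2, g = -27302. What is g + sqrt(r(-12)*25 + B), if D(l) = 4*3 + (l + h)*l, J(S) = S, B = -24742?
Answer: -27302 + 59*I*sqrt(7) ≈ -27302.0 + 156.1*I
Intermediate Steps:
D(l) = 12 + l*(-2 + l) (D(l) = 4*3 + (l - 2)*l = 12 + (-2 + l)*l = 12 + l*(-2 + l))
r(z) = 15 (r(z) = 12 + 3**2 - 2*3 = 12 + 9 - 6 = 15)
g + sqrt(r(-12)*25 + B) = -27302 + sqrt(15*25 - 24742) = -27302 + sqrt(375 - 24742) = -27302 + sqrt(-24367) = -27302 + 59*I*sqrt(7)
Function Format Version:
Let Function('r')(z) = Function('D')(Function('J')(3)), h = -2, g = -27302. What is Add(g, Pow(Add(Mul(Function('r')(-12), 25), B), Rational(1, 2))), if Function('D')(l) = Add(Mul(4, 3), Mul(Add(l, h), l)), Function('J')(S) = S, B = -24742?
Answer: Add(-27302, Mul(59, I, Pow(7, Rational(1, 2)))) ≈ Add(-27302., Mul(156.10, I))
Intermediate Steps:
Function('D')(l) = Add(12, Mul(l, Add(-2, l))) (Function('D')(l) = Add(Mul(4, 3), Mul(Add(l, -2), l)) = Add(12, Mul(Add(-2, l), l)) = Add(12, Mul(l, Add(-2, l))))
Function('r')(z) = 15 (Function('r')(z) = Add(12, Pow(3, 2), Mul(-2, 3)) = Add(12, 9, -6) = 15)
Add(g, Pow(Add(Mul(Function('r')(-12), 25), B), Rational(1, 2))) = Add(-27302, Pow(Add(Mul(15, 25), -24742), Rational(1, 2))) = Add(-27302, Pow(Add(375, -24742), Rational(1, 2))) = Add(-27302, Pow(-24367, Rational(1, 2))) = Add(-27302, Mul(59, I, Pow(7, Rational(1, 2))))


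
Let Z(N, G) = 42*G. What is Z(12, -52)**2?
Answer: 4769856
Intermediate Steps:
Z(12, -52)**2 = (42*(-52))**2 = (-2184)**2 = 4769856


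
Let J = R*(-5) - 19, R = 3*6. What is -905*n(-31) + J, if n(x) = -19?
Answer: 17086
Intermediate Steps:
R = 18
J = -109 (J = 18*(-5) - 19 = -90 - 19 = -109)
-905*n(-31) + J = -905*(-19) - 109 = 17195 - 109 = 17086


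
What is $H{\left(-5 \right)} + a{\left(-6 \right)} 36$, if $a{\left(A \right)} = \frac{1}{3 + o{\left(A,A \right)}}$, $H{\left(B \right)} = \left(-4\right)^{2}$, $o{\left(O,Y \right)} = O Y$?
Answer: $\frac{220}{13} \approx 16.923$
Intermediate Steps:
$H{\left(B \right)} = 16$
$a{\left(A \right)} = \frac{1}{3 + A^{2}}$ ($a{\left(A \right)} = \frac{1}{3 + A A} = \frac{1}{3 + A^{2}}$)
$H{\left(-5 \right)} + a{\left(-6 \right)} 36 = 16 + \frac{1}{3 + \left(-6\right)^{2}} \cdot 36 = 16 + \frac{1}{3 + 36} \cdot 36 = 16 + \frac{1}{39} \cdot 36 = 16 + \frac{12}{13} = \frac{220}{13}$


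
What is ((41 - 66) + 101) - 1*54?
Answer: 22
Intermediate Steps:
((41 - 66) + 101) - 1*54 = (-25 + 101) - 54 = 76 - 54 = 22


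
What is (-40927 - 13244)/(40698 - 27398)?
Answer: -54171/13300 ≈ -4.0730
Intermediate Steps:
(-40927 - 13244)/(40698 - 27398) = -54171/13300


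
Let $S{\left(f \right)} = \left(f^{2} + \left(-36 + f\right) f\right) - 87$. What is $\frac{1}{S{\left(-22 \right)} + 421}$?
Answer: $\frac{1}{2094} \approx 0.00047755$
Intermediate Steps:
$S{\left(f \right)} = -87 + f^{2} + f \left(-36 + f\right)$ ($S{\left(f \right)} = \left(f^{2} + f \left(-36 + f\right)\right) - 87 = -87 + f^{2} + f \left(-36 + f\right)$)
$\frac{1}{S{\left(-22 \right)} + 421} = \frac{1}{\left(-87 - -792 + 2 \left(-22\right)^{2}\right) + 421} = \frac{1}{\left(-87 + 792 + 2 \cdot 484\right) + 421} = \frac{1}{\left(-87 + 792 + 968\right) + 421} = \frac{1}{1673 + 421} = \frac{1}{2094}$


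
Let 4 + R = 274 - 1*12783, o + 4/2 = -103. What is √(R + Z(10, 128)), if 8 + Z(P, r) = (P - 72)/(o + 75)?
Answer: 2*I*√704190/15 ≈ 111.89*I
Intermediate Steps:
o = -105 (o = -2 - 103 = -105)
R = -12513 (R = -4 + (274 - 1*12783) = -4 + (274 - 12783) = -4 - 12509 = -12513)
Z(P, r) = -28/5 - P/30 (Z(P, r) = -8 + (P - 72)/(-105 + 75) = -8 + (-72 + P)/(-30) = -8 + (-72 + P)*(-1/30) = -8 + (12/5 - P/30) = -28/5 - P/30)
√(R + Z(10, 128)) = √(-12513 + (-28/5 - 1/30*10)) = √(-12513 + (-28/5 - ⅓)) = √(-12513 - 89/15) = √(-187784/15) = 2*I*√704190/15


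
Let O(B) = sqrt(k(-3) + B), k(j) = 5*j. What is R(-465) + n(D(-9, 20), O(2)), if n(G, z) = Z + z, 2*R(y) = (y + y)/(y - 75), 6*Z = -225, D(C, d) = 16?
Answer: -1319/36 + I*sqrt(13) ≈ -36.639 + 3.6056*I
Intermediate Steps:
Z = -75/2 (Z = (1/6)*(-225) = -75/2 ≈ -37.500)
R(y) = y/(-75 + y) (R(y) = ((y + y)/(y - 75))/2 = ((2*y)/(-75 + y))/2 = (2*y/(-75 + y))/2 = y/(-75 + y))
O(B) = sqrt(-15 + B) (O(B) = sqrt(5*(-3) + B) = sqrt(-15 + B))
n(G, z) = -75/2 + z
R(-465) + n(D(-9, 20), O(2)) = -465/(-75 - 465) + (-75/2 + sqrt(-15 + 2)) = -465/(-540) + (-75/2 + sqrt(-13)) = -465*(-1/540) + (-75/2 + I*sqrt(13)) = 31/36 + (-75/2 + I*sqrt(13)) = -1319/36 + I*sqrt(13)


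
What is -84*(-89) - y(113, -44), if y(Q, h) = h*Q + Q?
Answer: 12335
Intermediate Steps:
y(Q, h) = Q + Q*h (y(Q, h) = Q*h + Q = Q + Q*h)
-84*(-89) - y(113, -44) = -84*(-89) - 113*(1 - 44) = 7476 - 113*(-43) = 7476 - 1*(-4859) = 7476 + 4859 = 12335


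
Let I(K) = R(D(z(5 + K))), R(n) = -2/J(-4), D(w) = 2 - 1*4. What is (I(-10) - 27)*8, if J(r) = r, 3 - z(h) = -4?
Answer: -212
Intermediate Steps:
z(h) = 7 (z(h) = 3 - 1*(-4) = 3 + 4 = 7)
D(w) = -2 (D(w) = 2 - 4 = -2)
R(n) = ½ (R(n) = -2/(-4) = -2*(-¼) = ½)
I(K) = ½
(I(-10) - 27)*8 = (½ - 27)*8 = -53/2*8 = -212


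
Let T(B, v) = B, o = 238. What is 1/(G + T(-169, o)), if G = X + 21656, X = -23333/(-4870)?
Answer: 4870/104665023 ≈ 4.6529e-5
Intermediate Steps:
X = 23333/4870 (X = -23333*(-1/4870) = 23333/4870 ≈ 4.7912)
G = 105488053/4870 (G = 23333/4870 + 21656 = 105488053/4870 ≈ 21661.)
1/(G + T(-169, o)) = 1/(105488053/4870 - 169) = 1/(104665023/4870) = 4870/104665023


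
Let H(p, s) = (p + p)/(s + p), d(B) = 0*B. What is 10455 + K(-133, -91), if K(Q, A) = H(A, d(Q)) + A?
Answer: 10366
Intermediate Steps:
d(B) = 0
H(p, s) = 2*p/(p + s) (H(p, s) = (2*p)/(p + s) = 2*p/(p + s))
K(Q, A) = 2 + A (K(Q, A) = 2*A/(A + 0) + A = 2*A/A + A = 2 + A)
10455 + K(-133, -91) = 10455 + (2 - 91) = 10455 - 89 = 10366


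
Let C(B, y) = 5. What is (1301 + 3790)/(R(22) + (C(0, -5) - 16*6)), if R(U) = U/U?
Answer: -1697/30 ≈ -56.567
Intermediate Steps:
R(U) = 1
(1301 + 3790)/(R(22) + (C(0, -5) - 16*6)) = (1301 + 3790)/(1 + (5 - 16*6)) = 5091/(1 + (5 - 96)) = 5091/(1 - 91) = 5091/(-90) = 5091*(-1/90) = -1697/30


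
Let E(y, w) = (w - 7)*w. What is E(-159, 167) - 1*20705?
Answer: 6015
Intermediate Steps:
E(y, w) = w*(-7 + w) (E(y, w) = (-7 + w)*w = w*(-7 + w))
E(-159, 167) - 1*20705 = 167*(-7 + 167) - 1*20705 = 167*160 - 20705 = 26720 - 20705 = 6015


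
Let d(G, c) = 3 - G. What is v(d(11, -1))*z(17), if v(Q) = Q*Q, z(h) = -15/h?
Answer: -960/17 ≈ -56.471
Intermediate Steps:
v(Q) = Q**2
v(d(11, -1))*z(17) = (3 - 1*11)**2*(-15/17) = (3 - 11)**2*(-15*1/17) = (-8)**2*(-15/17) = 64*(-15/17) = -960/17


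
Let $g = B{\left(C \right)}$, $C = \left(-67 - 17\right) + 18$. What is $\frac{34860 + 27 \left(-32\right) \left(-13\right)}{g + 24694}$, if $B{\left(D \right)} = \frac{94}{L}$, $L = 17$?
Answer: $\frac{65297}{34991} \approx 1.8661$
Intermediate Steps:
$C = -66$ ($C = -84 + 18 = -66$)
$B{\left(D \right)} = \frac{94}{17}$
$g = \frac{94}{17} \approx 5.5294$
$\frac{34860 + 27 \left(-32\right) \left(-13\right)}{g + 24694} = \frac{34860 + 27 \left(-32\right) \left(-13\right)}{\frac{94}{17} + 24694} = \frac{34860 - -11232}{\frac{419892}{17}} = \left(34860 + 11232\right) \frac{17}{419892} = 46092 \cdot \frac{17}{419892} = \frac{65297}{34991}$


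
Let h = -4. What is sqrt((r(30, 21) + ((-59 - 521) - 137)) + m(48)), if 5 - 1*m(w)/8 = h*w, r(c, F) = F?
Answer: 4*sqrt(55) ≈ 29.665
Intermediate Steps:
m(w) = 40 + 32*w (m(w) = 40 - (-32)*w = 40 + 32*w)
sqrt((r(30, 21) + ((-59 - 521) - 137)) + m(48)) = sqrt((21 + ((-59 - 521) - 137)) + (40 + 32*48)) = sqrt((21 + (-580 - 137)) + (40 + 1536)) = sqrt((21 - 717) + 1576) = sqrt(-696 + 1576) = sqrt(880) = 4*sqrt(55)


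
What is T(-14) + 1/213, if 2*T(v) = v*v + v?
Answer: 19384/213 ≈ 91.005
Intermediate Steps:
T(v) = v/2 + v²/2 (T(v) = (v*v + v)/2 = (v² + v)/2 = (v + v²)/2 = v/2 + v²/2)
T(-14) + 1/213 = (½)*(-14)*(1 - 14) + 1/213 = (½)*(-14)*(-13) + 1/213 = 91 + 1/213 = 19384/213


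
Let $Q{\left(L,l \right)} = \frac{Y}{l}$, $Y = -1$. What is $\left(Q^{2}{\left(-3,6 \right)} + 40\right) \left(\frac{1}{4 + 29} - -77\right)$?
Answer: $\frac{166501}{54} \approx 3083.4$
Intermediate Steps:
$Q{\left(L,l \right)} = - \frac{1}{l}$
$\left(Q^{2}{\left(-3,6 \right)} + 40\right) \left(\frac{1}{4 + 29} - -77\right) = \left(\left(- \frac{1}{6}\right)^{2} + 40\right) \left(\frac{1}{4 + 29} - -77\right) = \left(\left(\left(-1\right) \frac{1}{6}\right)^{2} + 40\right) \left(\frac{1}{33} + 77\right) = \left(\left(- \frac{1}{6}\right)^{2} + 40\right) \left(\frac{1}{33} + 77\right) = \left(\frac{1}{36} + 40\right) \frac{2542}{33} = \frac{1441}{36} \cdot \frac{2542}{33} = \frac{166501}{54}$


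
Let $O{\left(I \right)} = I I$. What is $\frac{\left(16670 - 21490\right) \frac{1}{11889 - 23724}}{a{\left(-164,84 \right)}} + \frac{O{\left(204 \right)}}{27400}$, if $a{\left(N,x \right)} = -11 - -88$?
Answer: $\frac{951413018}{624237075} \approx 1.5241$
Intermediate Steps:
$O{\left(I \right)} = I^{2}$
$a{\left(N,x \right)} = 77$ ($a{\left(N,x \right)} = -11 + 88 = 77$)
$\frac{\left(16670 - 21490\right) \frac{1}{11889 - 23724}}{a{\left(-164,84 \right)}} + \frac{O{\left(204 \right)}}{27400} = \frac{\left(16670 - 21490\right) \frac{1}{11889 - 23724}}{77} + \frac{204^{2}}{27400} = - \frac{4820}{-11835} \cdot \frac{1}{77} + 41616 \cdot \frac{1}{27400} = \left(-4820\right) \left(- \frac{1}{11835}\right) \frac{1}{77} + \frac{5202}{3425} = \frac{964}{2367} \cdot \frac{1}{77} + \frac{5202}{3425} = \frac{964}{182259} + \frac{5202}{3425} = \frac{951413018}{624237075}$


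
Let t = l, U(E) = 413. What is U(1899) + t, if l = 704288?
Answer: 704701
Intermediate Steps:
t = 704288
U(1899) + t = 413 + 704288 = 704701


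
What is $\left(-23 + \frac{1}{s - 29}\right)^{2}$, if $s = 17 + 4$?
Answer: $\frac{34225}{64} \approx 534.77$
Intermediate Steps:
$s = 21$
$\left(-23 + \frac{1}{s - 29}\right)^{2} = \left(-23 + \frac{1}{21 - 29}\right)^{2} = \left(-23 + \frac{1}{-8}\right)^{2} = \left(-23 - \frac{1}{8}\right)^{2} = \left(- \frac{185}{8}\right)^{2} = \frac{34225}{64}$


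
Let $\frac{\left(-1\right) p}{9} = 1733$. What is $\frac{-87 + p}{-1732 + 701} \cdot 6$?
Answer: $\frac{94104}{1031} \approx 91.275$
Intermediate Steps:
$p = -15597$ ($p = \left(-9\right) 1733 = -15597$)
$\frac{-87 + p}{-1732 + 701} \cdot 6 = \frac{-87 - 15597}{-1732 + 701} \cdot 6 = - \frac{15684}{-1031} \cdot 6 = \left(-15684\right) \left(- \frac{1}{1031}\right) 6 = \frac{15684}{1031} \cdot 6 = \frac{94104}{1031}$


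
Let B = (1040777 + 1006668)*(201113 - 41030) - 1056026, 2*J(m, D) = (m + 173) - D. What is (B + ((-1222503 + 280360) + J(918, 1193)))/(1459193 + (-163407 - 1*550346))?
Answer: 65551827943/149088 ≈ 4.3969e+5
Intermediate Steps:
J(m, D) = 173/2 + m/2 - D/2 (J(m, D) = ((m + 173) - D)/2 = ((173 + m) - D)/2 = (173 + m - D)/2 = 173/2 + m/2 - D/2)
B = 327760081909 (B = 2047445*160083 - 1056026 = 327761137935 - 1056026 = 327760081909)
(B + ((-1222503 + 280360) + J(918, 1193)))/(1459193 + (-163407 - 1*550346)) = (327760081909 + ((-1222503 + 280360) + (173/2 + (½)*918 - ½*1193)))/(1459193 + (-163407 - 1*550346)) = (327760081909 + (-942143 + (173/2 + 459 - 1193/2)))/(1459193 + (-163407 - 550346)) = (327760081909 + (-942143 - 51))/(1459193 - 713753) = (327760081909 - 942194)/745440 = 327759139715*(1/745440) = 65551827943/149088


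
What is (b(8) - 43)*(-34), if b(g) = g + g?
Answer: 918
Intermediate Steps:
b(g) = 2*g
(b(8) - 43)*(-34) = (2*8 - 43)*(-34) = (16 - 43)*(-34) = -27*(-34) = 918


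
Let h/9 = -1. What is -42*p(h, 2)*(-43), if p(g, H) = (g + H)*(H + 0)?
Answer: -25284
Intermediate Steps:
h = -9 (h = 9*(-1) = -9)
p(g, H) = H*(H + g) (p(g, H) = (H + g)*H = H*(H + g))
-42*p(h, 2)*(-43) = -84*(2 - 9)*(-43) = -84*(-7)*(-43) = -42*(-14)*(-43) = 588*(-43) = -25284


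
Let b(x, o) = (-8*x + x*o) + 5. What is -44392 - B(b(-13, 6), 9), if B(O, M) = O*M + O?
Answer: -44702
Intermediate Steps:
b(x, o) = 5 - 8*x + o*x (b(x, o) = (-8*x + o*x) + 5 = 5 - 8*x + o*x)
B(O, M) = O + M*O (B(O, M) = M*O + O = O + M*O)
-44392 - B(b(-13, 6), 9) = -44392 - (5 - 8*(-13) + 6*(-13))*(1 + 9) = -44392 - (5 + 104 - 78)*10 = -44392 - 31*10 = -44392 - 1*310 = -44392 - 310 = -44702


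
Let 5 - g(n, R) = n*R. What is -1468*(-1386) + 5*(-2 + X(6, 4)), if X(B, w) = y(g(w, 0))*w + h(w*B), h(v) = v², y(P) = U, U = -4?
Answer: 2037438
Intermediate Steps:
g(n, R) = 5 - R*n (g(n, R) = 5 - n*R = 5 - R*n)
y(P) = -4
X(B, w) = -4*w + B²*w² (X(B, w) = -4*w + (w*B)² = -4*w + (B*w)² = -4*w + B²*w²)
-1468*(-1386) + 5*(-2 + X(6, 4)) = -1468*(-1386) + 5*(-2 + 4*(-4 + 4*6²)) = 2034648 + 5*(-2 + 4*(-4 + 4*36)) = 2034648 + 5*(-2 + 4*(-4 + 144)) = 2034648 + 5*(-2 + 4*140) = 2034648 + 5*(-2 + 560) = 2034648 + 5*558 = 2034648 + 2790 = 2037438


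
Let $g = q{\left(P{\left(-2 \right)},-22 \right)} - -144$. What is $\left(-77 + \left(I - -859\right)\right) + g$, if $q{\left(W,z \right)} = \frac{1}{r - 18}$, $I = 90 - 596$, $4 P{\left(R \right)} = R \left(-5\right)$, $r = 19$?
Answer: $421$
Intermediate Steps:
$P{\left(R \right)} = - \frac{5 R}{4}$ ($P{\left(R \right)} = \frac{R \left(-5\right)}{4} = \frac{\left(-5\right) R}{4} = - \frac{5 R}{4}$)
$I = -506$ ($I = 90 - 596 = -506$)
$q{\left(W,z \right)} = 1$ ($q{\left(W,z \right)} = \frac{1}{19 - 18} = 1^{-1} = 1$)
$g = 145$ ($g = 1 - -144 = 1 + 144 = 145$)
$\left(-77 + \left(I - -859\right)\right) + g = \left(-77 - -353\right) + 145 = \left(-77 + \left(-506 + 859\right)\right) + 145 = \left(-77 + 353\right) + 145 = 276 + 145 = 421$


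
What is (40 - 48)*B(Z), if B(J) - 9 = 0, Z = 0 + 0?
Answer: -72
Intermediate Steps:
Z = 0
B(J) = 9 (B(J) = 9 + 0 = 9)
(40 - 48)*B(Z) = (40 - 48)*9 = -8*9 = -72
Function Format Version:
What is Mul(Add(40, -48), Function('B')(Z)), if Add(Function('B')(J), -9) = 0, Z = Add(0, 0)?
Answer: -72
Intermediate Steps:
Z = 0
Function('B')(J) = 9 (Function('B')(J) = Add(9, 0) = 9)
Mul(Add(40, -48), Function('B')(Z)) = Mul(Add(40, -48), 9) = Mul(-8, 9) = -72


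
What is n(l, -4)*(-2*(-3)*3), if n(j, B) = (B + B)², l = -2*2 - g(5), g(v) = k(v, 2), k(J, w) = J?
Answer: 1152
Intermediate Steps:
g(v) = v
l = -9 (l = -2*2 - 1*5 = -4 - 5 = -9)
n(j, B) = 4*B² (n(j, B) = (2*B)² = 4*B²)
n(l, -4)*(-2*(-3)*3) = (4*(-4)²)*(-2*(-3)*3) = (4*16)*(6*3) = 64*18 = 1152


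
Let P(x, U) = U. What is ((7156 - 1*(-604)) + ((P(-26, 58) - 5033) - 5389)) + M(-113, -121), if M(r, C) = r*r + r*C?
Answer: 23838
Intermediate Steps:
M(r, C) = r² + C*r
((7156 - 1*(-604)) + ((P(-26, 58) - 5033) - 5389)) + M(-113, -121) = ((7156 - 1*(-604)) + ((58 - 5033) - 5389)) - 113*(-121 - 113) = ((7156 + 604) + (-4975 - 5389)) - 113*(-234) = (7760 - 10364) + 26442 = -2604 + 26442 = 23838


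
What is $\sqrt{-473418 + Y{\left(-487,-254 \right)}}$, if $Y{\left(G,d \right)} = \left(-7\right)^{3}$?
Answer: $i \sqrt{473761} \approx 688.3 i$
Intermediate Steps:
$Y{\left(G,d \right)} = -343$
$\sqrt{-473418 + Y{\left(-487,-254 \right)}} = \sqrt{-473418 - 343} = \sqrt{-473761} = i \sqrt{473761}$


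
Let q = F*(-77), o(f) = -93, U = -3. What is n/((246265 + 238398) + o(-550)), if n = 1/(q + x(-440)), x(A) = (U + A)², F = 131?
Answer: 1/90208520340 ≈ 1.1085e-11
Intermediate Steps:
q = -10087 (q = 131*(-77) = -10087)
x(A) = (-3 + A)²
n = 1/186162 (n = 1/(-10087 + (-3 - 440)²) = 1/(-10087 + (-443)²) = 1/(-10087 + 196249) = 1/186162 ≈ 5.3717e-6)
n/((246265 + 238398) + o(-550)) = 1/(186162*((246265 + 238398) - 93)) = 1/(186162*(484663 - 93)) = (1/186162)/484570 = (1/186162)*(1/484570) = 1/90208520340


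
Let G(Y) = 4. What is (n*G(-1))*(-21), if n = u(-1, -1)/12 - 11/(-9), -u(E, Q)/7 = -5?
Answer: -1043/3 ≈ -347.67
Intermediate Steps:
u(E, Q) = 35 (u(E, Q) = -7*(-5) = 35)
n = 149/36 (n = 35/12 - 11/(-9) = 35*(1/12) - 11*(-⅑) = 35/12 + 11/9 = 149/36 ≈ 4.1389)
(n*G(-1))*(-21) = ((149/36)*4)*(-21) = (149/9)*(-21) = -1043/3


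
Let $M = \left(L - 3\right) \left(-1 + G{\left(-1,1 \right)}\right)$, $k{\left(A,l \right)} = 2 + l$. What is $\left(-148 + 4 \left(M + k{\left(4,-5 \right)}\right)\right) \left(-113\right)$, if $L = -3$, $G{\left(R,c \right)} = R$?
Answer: $12656$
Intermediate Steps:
$M = 12$ ($M = \left(-3 - 3\right) \left(-1 - 1\right) = \left(-6\right) \left(-2\right) = 12$)
$\left(-148 + 4 \left(M + k{\left(4,-5 \right)}\right)\right) \left(-113\right) = \left(-148 + 4 \left(12 + \left(2 - 5\right)\right)\right) \left(-113\right) = \left(-148 + 4 \left(12 - 3\right)\right) \left(-113\right) = \left(-148 + 4 \cdot 9\right) \left(-113\right) = \left(-148 + 36\right) \left(-113\right) = \left(-112\right) \left(-113\right) = 12656$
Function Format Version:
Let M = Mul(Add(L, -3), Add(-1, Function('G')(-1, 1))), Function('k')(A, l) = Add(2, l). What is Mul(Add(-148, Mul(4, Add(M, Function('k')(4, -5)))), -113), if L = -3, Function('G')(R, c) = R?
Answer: 12656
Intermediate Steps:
M = 12 (M = Mul(Add(-3, -3), Add(-1, -1)) = Mul(-6, -2) = 12)
Mul(Add(-148, Mul(4, Add(M, Function('k')(4, -5)))), -113) = Mul(Add(-148, Mul(4, Add(12, Add(2, -5)))), -113) = Mul(Add(-148, Mul(4, Add(12, -3))), -113) = Mul(Add(-148, Mul(4, 9)), -113) = Mul(Add(-148, 36), -113) = Mul(-112, -113) = 12656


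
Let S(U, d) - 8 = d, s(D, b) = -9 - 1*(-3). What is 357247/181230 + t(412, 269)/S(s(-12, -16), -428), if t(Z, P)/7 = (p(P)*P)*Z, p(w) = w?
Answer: -30016333253/60410 ≈ -4.9688e+5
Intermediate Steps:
s(D, b) = -6 (s(D, b) = -9 + 3 = -6)
S(U, d) = 8 + d
t(Z, P) = 7*Z*P² (t(Z, P) = 7*((P*P)*Z) = 7*(P²*Z) = 7*(Z*P²) = 7*Z*P²)
357247/181230 + t(412, 269)/S(s(-12, -16), -428) = 357247/181230 + (7*412*269²)/(8 - 428) = 357247*(1/181230) + (7*412*72361)/(-420) = 357247/181230 + 208689124*(-1/420) = 357247/181230 - 7453183/15 = -30016333253/60410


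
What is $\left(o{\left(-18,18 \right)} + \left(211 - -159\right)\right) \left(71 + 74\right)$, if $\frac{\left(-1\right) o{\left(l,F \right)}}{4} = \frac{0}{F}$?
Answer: $53650$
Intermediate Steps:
$o{\left(l,F \right)} = 0$ ($o{\left(l,F \right)} = - 4 \frac{0}{F} = \left(-4\right) 0 = 0$)
$\left(o{\left(-18,18 \right)} + \left(211 - -159\right)\right) \left(71 + 74\right) = \left(0 + \left(211 - -159\right)\right) \left(71 + 74\right) = \left(0 + \left(211 + 159\right)\right) 145 = \left(0 + 370\right) 145 = 370 \cdot 145 = 53650$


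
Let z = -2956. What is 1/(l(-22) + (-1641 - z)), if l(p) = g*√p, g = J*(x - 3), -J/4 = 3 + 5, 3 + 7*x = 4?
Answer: 12887/18748645 - 896*I*√22/18748645 ≈ 0.00068736 - 0.00022416*I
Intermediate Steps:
x = ⅐ (x = -3/7 + (⅐)*4 = -3/7 + 4/7 = ⅐ ≈ 0.14286)
J = -32 (J = -4*(3 + 5) = -4*8 = -32)
g = 640/7 (g = -32*(⅐ - 3) = -32*(-20/7) = 640/7 ≈ 91.429)
l(p) = 640*√p/7
1/(l(-22) + (-1641 - z)) = 1/(640*√(-22)/7 + (-1641 - 1*(-2956))) = 1/(640*(I*√22)/7 + (-1641 + 2956)) = 1/(640*I*√22/7 + 1315) = 1/(1315 + 640*I*√22/7)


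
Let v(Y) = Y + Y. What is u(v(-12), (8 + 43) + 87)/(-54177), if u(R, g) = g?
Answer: -46/18059 ≈ -0.0025472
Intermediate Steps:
v(Y) = 2*Y
u(v(-12), (8 + 43) + 87)/(-54177) = ((8 + 43) + 87)/(-54177) = (51 + 87)*(-1/54177) = 138*(-1/54177) = -46/18059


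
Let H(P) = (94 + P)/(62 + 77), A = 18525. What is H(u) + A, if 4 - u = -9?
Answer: 2575082/139 ≈ 18526.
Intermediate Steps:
u = 13 (u = 4 - 1*(-9) = 4 + 9 = 13)
H(P) = 94/139 + P/139 (H(P) = (94 + P)/139 = (94 + P)*(1/139) = 94/139 + P/139)
H(u) + A = (94/139 + (1/139)*13) + 18525 = (94/139 + 13/139) + 18525 = 107/139 + 18525 = 2575082/139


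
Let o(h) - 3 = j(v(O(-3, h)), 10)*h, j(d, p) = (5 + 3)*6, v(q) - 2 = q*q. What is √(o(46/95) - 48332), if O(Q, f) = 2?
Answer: I*√435959465/95 ≈ 219.79*I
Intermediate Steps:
v(q) = 2 + q² (v(q) = 2 + q*q = 2 + q²)
j(d, p) = 48 (j(d, p) = 8*6 = 48)
o(h) = 3 + 48*h
√(o(46/95) - 48332) = √((3 + 48*(46/95)) - 48332) = √((3 + 2208/95) - 48332) = √(2493/95 - 48332) = √(-4589047/95) = I*√435959465/95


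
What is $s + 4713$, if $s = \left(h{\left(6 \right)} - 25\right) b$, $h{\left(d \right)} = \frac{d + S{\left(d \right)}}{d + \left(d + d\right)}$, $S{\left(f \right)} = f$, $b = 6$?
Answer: $4567$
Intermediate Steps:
$h{\left(d \right)} = \frac{2}{3}$ ($h{\left(d \right)} = \frac{d + d}{d + \left(d + d\right)} = \frac{2 d}{d + 2 d} = \frac{2 d}{3 d} = 2 d \frac{1}{3 d} = \frac{2}{3}$)
$s = -146$ ($s = \left(\frac{2}{3} - 25\right) 6 = \left(- \frac{73}{3}\right) 6 = -146$)
$s + 4713 = -146 + 4713 = 4567$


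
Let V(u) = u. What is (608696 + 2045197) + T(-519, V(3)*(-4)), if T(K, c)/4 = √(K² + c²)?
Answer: 2653893 + 12*√29945 ≈ 2.6560e+6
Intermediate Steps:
T(K, c) = 4*√(K² + c²)
(608696 + 2045197) + T(-519, V(3)*(-4)) = (608696 + 2045197) + 4*√((-519)² + (3*(-4))²) = 2653893 + 4*√(269361 + (-12)²) = 2653893 + 4*√(269361 + 144) = 2653893 + 4*√269505 = 2653893 + 4*(3*√29945) = 2653893 + 12*√29945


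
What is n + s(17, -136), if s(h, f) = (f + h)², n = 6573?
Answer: 20734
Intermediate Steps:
n + s(17, -136) = 6573 + (-136 + 17)² = 6573 + (-119)² = 6573 + 14161 = 20734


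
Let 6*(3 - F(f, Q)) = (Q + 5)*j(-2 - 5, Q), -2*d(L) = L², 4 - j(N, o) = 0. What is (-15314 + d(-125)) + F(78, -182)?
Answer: -46011/2 ≈ -23006.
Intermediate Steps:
j(N, o) = 4 (j(N, o) = 4 - 1*0 = 4 + 0 = 4)
d(L) = -L²/2
F(f, Q) = -⅓ - 2*Q/3 (F(f, Q) = 3 - (Q + 5)*4/6 = 3 - (5 + Q)*4/6 = 3 - (20 + 4*Q)/6 = 3 + (-10/3 - 2*Q/3) = -⅓ - 2*Q/3)
(-15314 + d(-125)) + F(78, -182) = (-15314 - ½*(-125)²) + (-⅓ - ⅔*(-182)) = (-15314 - ½*15625) + (-⅓ + 364/3) = (-15314 - 15625/2) + 121 = -46253/2 + 121 = -46011/2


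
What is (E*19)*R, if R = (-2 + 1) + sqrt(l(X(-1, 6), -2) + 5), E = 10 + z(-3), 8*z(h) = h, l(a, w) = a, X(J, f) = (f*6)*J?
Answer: -1463/8 + 1463*I*sqrt(31)/8 ≈ -182.88 + 1018.2*I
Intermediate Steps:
X(J, f) = 6*J*f (X(J, f) = (6*f)*J = 6*J*f)
z(h) = h/8
E = 77/8 (E = 10 + (1/8)*(-3) = 10 - 3/8 = 77/8 ≈ 9.6250)
R = -1 + I*sqrt(31) (R = (-2 + 1) + sqrt(6*(-1)*6 + 5) = -1 + sqrt(-36 + 5) = -1 + sqrt(-31) = -1 + I*sqrt(31) ≈ -1.0 + 5.5678*I)
(E*19)*R = ((77/8)*19)*(-1 + I*sqrt(31)) = 1463*(-1 + I*sqrt(31))/8 = -1463/8 + 1463*I*sqrt(31)/8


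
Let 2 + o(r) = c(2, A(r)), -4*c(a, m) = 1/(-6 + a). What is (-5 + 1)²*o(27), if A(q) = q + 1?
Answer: -31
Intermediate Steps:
A(q) = 1 + q
c(a, m) = -1/(4*(-6 + a))
o(r) = -31/16 (o(r) = -2 - 1/(-24 + 4*2) = -2 - 1/(-24 + 8) = -2 - 1/(-16) = -2 - 1*(-1/16) = -2 + 1/16 = -31/16)
(-5 + 1)²*o(27) = (-5 + 1)²*(-31/16) = (-4)²*(-31/16) = 16*(-31/16) = -31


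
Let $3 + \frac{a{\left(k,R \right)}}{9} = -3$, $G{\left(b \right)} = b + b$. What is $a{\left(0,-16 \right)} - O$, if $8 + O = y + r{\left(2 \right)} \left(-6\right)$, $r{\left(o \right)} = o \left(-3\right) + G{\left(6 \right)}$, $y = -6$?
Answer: $-4$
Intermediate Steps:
$G{\left(b \right)} = 2 b$
$r{\left(o \right)} = 12 - 3 o$ ($r{\left(o \right)} = o \left(-3\right) + 2 \cdot 6 = - 3 o + 12 = 12 - 3 o$)
$a{\left(k,R \right)} = -54$ ($a{\left(k,R \right)} = -27 + 9 \left(-3\right) = -27 - 27 = -54$)
$O = -50$ ($O = -8 + \left(-6 + \left(12 - 6\right) \left(-6\right)\right) = -8 + \left(-6 + 6 \left(-6\right)\right) = -8 - 42 = -50$)
$a{\left(0,-16 \right)} - O = -54 - -50 = -54 + 50 = -4$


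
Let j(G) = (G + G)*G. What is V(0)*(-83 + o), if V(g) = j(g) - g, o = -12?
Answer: 0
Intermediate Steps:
j(G) = 2*G² (j(G) = (2*G)*G = 2*G²)
V(g) = -g + 2*g² (V(g) = 2*g² - g = -g + 2*g²)
V(0)*(-83 + o) = (0*(-1 + 2*0))*(-83 - 12) = (0*(-1 + 0))*(-95) = (0*(-1))*(-95) = 0*(-95) = 0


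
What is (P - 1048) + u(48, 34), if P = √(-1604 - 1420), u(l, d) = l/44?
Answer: -11516/11 + 12*I*√21 ≈ -1046.9 + 54.991*I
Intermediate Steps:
u(l, d) = l/44 (u(l, d) = l*(1/44) = l/44)
P = 12*I*√21 (P = √(-3024) = 12*I*√21 ≈ 54.991*I)
(P - 1048) + u(48, 34) = (12*I*√21 - 1048) + (1/44)*48 = (-1048 + 12*I*√21) + 12/11 = -11516/11 + 12*I*√21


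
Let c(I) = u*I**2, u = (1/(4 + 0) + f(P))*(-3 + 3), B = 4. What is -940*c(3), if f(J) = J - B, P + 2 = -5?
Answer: 0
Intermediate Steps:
P = -7 (P = -2 - 5 = -7)
f(J) = -4 + J (f(J) = J - 1*4 = J - 4 = -4 + J)
u = 0 (u = (1/(4 + 0) + (-4 - 7))*(-3 + 3) = (1/4 - 11)*0 = -43/4*0 = 0)
c(I) = 0 (c(I) = 0*I**2 = 0)
-940*c(3) = -940*0 = 0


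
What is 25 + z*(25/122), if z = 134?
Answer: 3200/61 ≈ 52.459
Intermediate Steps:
25 + z*(25/122) = 25 + 134*(25/122) = 25 + 1675/61 = 3200/61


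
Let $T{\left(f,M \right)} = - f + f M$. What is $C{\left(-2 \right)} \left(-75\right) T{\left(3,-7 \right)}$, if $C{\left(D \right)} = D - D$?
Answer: $0$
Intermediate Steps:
$C{\left(D \right)} = 0$
$T{\left(f,M \right)} = - f + M f$
$C{\left(-2 \right)} \left(-75\right) T{\left(3,-7 \right)} = 0 \left(-75\right) 3 \left(-1 - 7\right) = 0 \cdot 3 \left(-8\right) = 0 \left(-24\right) = 0$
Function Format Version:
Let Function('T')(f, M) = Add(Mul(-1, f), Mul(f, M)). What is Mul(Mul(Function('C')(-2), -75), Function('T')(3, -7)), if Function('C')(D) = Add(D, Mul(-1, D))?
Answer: 0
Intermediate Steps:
Function('C')(D) = 0
Function('T')(f, M) = Add(Mul(-1, f), Mul(M, f))
Mul(Mul(Function('C')(-2), -75), Function('T')(3, -7)) = Mul(Mul(0, -75), Mul(3, Add(-1, -7))) = Mul(0, Mul(3, -8)) = Mul(0, -24) = 0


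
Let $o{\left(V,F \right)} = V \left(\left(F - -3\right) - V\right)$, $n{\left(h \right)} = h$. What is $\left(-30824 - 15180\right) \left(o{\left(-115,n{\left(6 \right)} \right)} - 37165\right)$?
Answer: $2365755700$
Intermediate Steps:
$o{\left(V,F \right)} = V \left(3 + F - V\right)$ ($o{\left(V,F \right)} = V \left(\left(F + 3\right) - V\right) = V \left(\left(3 + F\right) - V\right) = V \left(3 + F - V\right)$)
$\left(-30824 - 15180\right) \left(o{\left(-115,n{\left(6 \right)} \right)} - 37165\right) = \left(-30824 - 15180\right) \left(- 115 \left(3 + 6 - -115\right) - 37165\right) = - 46004 \left(- 115 \left(3 + 6 + 115\right) - 37165\right) = - 46004 \left(\left(-115\right) 124 - 37165\right) = - 46004 \left(-14260 - 37165\right) = \left(-46004\right) \left(-51425\right) = 2365755700$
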